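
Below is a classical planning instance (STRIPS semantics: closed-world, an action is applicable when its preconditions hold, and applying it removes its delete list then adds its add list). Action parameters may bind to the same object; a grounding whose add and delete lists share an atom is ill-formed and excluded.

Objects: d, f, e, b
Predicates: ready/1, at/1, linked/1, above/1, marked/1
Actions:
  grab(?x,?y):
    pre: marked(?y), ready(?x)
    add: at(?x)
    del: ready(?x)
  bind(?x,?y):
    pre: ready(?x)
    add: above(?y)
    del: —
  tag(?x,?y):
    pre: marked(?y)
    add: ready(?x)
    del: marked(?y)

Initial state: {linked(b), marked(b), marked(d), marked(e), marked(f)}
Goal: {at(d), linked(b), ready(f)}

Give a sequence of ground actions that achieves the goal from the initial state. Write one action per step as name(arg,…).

1. tag(d,d)  →  {linked(b), marked(b), marked(e), marked(f), ready(d)}
2. grab(d,f)  →  {at(d), linked(b), marked(b), marked(e), marked(f)}
3. tag(f,f)  →  {at(d), linked(b), marked(b), marked(e), ready(f)}

tag(d,d); grab(d,f); tag(f,f)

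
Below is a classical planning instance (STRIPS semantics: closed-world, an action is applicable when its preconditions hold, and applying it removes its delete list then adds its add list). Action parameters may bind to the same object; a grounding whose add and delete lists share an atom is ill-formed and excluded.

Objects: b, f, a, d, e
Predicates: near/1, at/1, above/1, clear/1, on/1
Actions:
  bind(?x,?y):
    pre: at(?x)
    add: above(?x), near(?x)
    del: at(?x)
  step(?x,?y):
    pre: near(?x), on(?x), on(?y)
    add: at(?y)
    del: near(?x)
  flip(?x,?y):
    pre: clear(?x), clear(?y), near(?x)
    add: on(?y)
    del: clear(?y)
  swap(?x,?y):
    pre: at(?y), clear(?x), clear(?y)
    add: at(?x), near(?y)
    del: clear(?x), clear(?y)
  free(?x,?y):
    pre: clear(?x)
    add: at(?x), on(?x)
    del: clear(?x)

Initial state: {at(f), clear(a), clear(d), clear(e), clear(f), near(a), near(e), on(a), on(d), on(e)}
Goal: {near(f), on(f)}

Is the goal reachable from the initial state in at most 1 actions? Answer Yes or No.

1. bind(f,b)  →  {above(f), clear(a), clear(d), clear(e), clear(f), near(a), near(e), near(f), on(a), on(d), on(e)}
2. flip(f,f)  →  {above(f), clear(a), clear(d), clear(e), near(a), near(e), near(f), on(a), on(d), on(e), on(f)}
optimal plan length = 2; 2 > 1

No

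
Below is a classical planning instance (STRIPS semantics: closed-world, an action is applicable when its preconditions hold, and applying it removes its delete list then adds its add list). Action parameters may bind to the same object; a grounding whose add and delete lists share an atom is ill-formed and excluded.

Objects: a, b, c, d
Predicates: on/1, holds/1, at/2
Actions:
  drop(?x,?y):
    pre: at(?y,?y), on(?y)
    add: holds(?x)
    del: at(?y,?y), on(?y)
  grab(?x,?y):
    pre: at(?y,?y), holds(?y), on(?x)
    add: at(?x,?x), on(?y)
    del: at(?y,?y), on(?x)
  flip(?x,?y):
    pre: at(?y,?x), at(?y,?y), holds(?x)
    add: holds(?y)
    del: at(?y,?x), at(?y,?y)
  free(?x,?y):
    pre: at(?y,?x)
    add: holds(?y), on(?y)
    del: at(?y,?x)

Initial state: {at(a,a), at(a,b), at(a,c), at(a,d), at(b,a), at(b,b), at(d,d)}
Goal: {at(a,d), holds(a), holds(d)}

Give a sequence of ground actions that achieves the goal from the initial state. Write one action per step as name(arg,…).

free(a,a); free(d,d)

1. free(a,a)  →  {at(a,b), at(a,c), at(a,d), at(b,a), at(b,b), at(d,d), holds(a), on(a)}
2. free(d,d)  →  {at(a,b), at(a,c), at(a,d), at(b,a), at(b,b), holds(a), holds(d), on(a), on(d)}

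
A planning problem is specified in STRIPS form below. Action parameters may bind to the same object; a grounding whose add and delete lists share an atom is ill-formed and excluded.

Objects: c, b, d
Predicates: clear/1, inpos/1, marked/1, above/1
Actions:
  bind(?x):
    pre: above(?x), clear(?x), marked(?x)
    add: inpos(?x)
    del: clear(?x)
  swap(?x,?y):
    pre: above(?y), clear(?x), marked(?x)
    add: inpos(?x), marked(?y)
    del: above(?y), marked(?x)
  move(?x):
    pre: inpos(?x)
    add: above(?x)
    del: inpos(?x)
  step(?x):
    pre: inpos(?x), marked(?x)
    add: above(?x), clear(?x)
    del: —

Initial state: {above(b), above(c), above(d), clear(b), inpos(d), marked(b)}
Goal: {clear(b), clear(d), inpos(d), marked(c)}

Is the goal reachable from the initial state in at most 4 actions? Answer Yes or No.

Yes

1. swap(b,d)  →  {above(b), above(c), clear(b), inpos(b), inpos(d), marked(d)}
2. step(d)  →  {above(b), above(c), above(d), clear(b), clear(d), inpos(b), inpos(d), marked(d)}
3. swap(d,c)  →  {above(b), above(d), clear(b), clear(d), inpos(b), inpos(d), marked(c)}
optimal plan length = 3; 3 ≤ 4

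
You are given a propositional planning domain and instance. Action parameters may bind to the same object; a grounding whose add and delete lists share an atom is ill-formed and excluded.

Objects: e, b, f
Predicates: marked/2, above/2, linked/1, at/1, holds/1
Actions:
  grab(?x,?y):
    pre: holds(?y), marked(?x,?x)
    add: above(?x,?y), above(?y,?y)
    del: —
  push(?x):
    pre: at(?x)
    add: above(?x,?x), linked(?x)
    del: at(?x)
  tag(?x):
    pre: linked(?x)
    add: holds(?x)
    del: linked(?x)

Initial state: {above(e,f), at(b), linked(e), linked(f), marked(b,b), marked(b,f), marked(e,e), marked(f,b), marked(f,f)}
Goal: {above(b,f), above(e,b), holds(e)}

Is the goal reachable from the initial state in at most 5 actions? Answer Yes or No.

1. push(b)  →  {above(b,b), above(e,f), linked(b), linked(e), linked(f), marked(b,b), marked(b,f), marked(e,e), marked(f,b), marked(f,f)}
2. tag(e)  →  {above(b,b), above(e,f), holds(e), linked(b), linked(f), marked(b,b), marked(b,f), marked(e,e), marked(f,b), marked(f,f)}
3. tag(b)  →  {above(b,b), above(e,f), holds(b), holds(e), linked(f), marked(b,b), marked(b,f), marked(e,e), marked(f,b), marked(f,f)}
4. grab(e,b)  →  {above(b,b), above(e,b), above(e,f), holds(b), holds(e), linked(f), marked(b,b), marked(b,f), marked(e,e), marked(f,b), marked(f,f)}
5. tag(f)  →  {above(b,b), above(e,b), above(e,f), holds(b), holds(e), holds(f), marked(b,b), marked(b,f), marked(e,e), marked(f,b), marked(f,f)}
6. grab(b,f)  →  {above(b,b), above(b,f), above(e,b), above(e,f), above(f,f), holds(b), holds(e), holds(f), marked(b,b), marked(b,f), marked(e,e), marked(f,b), marked(f,f)}
optimal plan length = 6; 6 > 5

No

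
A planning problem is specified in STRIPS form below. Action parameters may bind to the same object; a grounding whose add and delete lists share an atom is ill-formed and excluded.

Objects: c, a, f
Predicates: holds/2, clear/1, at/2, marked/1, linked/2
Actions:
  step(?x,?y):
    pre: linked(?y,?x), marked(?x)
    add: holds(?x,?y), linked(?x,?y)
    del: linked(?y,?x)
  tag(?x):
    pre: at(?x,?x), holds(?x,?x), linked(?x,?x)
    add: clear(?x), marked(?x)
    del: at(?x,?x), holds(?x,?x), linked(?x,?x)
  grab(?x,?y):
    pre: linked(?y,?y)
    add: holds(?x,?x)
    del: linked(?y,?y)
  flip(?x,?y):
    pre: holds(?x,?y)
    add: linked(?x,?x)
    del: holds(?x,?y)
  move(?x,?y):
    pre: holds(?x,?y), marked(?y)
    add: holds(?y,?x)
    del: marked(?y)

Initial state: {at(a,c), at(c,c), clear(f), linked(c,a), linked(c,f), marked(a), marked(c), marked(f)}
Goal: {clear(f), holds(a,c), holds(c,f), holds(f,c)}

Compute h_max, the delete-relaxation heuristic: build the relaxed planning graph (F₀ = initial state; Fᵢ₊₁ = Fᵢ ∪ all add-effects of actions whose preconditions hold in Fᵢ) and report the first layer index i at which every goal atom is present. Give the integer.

F0 = init (8 atoms)
F1 = F0 ∪ {holds(a,c), holds(f,c), linked(a,c), linked(f,c)}  (12 atoms)
F2 = F1 ∪ {holds(c,a), holds(c,f), linked(a,a), linked(f,f)}  (16 atoms)
goal ⊆ F2  ⇒  h_max = 2

2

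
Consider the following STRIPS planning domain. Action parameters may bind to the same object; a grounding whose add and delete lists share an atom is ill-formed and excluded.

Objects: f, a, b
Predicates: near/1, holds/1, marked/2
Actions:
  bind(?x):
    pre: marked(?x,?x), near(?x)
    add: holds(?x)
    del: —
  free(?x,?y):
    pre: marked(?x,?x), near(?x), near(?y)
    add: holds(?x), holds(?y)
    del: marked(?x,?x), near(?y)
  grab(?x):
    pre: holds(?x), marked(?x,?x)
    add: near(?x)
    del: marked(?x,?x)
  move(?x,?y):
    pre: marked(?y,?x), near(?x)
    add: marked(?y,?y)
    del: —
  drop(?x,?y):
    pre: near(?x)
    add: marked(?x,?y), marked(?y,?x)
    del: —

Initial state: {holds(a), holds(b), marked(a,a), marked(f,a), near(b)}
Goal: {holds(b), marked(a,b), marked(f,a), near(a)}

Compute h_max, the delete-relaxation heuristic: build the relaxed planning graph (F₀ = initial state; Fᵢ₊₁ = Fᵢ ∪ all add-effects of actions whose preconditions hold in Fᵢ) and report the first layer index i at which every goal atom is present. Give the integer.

1

F0 = init (5 atoms)
F1 = F0 ∪ {marked(a,b), marked(b,a), marked(b,b), marked(b,f), marked(f,b), near(a)}  (11 atoms)
goal ⊆ F1  ⇒  h_max = 1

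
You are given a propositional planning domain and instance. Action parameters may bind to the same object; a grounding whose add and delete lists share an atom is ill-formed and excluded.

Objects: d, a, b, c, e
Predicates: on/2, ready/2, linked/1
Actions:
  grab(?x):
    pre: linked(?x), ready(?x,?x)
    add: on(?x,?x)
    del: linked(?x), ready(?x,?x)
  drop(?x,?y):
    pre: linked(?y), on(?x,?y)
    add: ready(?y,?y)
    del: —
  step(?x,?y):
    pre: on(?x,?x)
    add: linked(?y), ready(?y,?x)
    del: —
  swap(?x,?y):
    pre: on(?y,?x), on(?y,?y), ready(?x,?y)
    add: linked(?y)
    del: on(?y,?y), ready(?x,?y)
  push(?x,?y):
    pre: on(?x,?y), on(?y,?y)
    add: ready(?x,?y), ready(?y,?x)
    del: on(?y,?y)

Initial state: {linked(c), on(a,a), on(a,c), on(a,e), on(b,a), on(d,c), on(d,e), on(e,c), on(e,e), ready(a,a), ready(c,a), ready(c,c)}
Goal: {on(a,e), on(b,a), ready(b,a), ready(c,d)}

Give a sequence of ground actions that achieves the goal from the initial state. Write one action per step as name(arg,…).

1. grab(c)  →  {on(a,a), on(a,c), on(a,e), on(b,a), on(c,c), on(d,c), on(d,e), on(e,c), on(e,e), ready(a,a), ready(c,a)}
2. step(a,b)  →  {linked(b), on(a,a), on(a,c), on(a,e), on(b,a), on(c,c), on(d,c), on(d,e), on(e,c), on(e,e), ready(a,a), ready(b,a), ready(c,a)}
3. push(d,c)  →  {linked(b), on(a,a), on(a,c), on(a,e), on(b,a), on(d,c), on(d,e), on(e,c), on(e,e), ready(a,a), ready(b,a), ready(c,a), ready(c,d), ready(d,c)}

grab(c); step(a,b); push(d,c)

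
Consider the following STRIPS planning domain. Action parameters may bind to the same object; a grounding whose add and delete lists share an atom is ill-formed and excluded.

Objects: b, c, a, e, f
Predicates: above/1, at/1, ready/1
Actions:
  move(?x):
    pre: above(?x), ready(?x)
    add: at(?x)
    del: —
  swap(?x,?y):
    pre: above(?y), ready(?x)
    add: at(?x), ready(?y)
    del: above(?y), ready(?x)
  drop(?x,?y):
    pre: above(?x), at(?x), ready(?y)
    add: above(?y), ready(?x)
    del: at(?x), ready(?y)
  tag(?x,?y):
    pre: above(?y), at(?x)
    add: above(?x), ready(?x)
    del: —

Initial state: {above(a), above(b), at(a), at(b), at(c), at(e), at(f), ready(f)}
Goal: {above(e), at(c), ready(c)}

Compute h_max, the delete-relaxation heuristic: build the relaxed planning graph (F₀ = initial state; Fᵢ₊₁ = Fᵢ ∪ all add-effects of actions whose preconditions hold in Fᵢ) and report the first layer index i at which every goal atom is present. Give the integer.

F0 = init (8 atoms)
F1 = F0 ∪ {above(c), above(e), above(f), ready(a), ready(b), ready(c), ready(e)}  (15 atoms)
goal ⊆ F1  ⇒  h_max = 1

1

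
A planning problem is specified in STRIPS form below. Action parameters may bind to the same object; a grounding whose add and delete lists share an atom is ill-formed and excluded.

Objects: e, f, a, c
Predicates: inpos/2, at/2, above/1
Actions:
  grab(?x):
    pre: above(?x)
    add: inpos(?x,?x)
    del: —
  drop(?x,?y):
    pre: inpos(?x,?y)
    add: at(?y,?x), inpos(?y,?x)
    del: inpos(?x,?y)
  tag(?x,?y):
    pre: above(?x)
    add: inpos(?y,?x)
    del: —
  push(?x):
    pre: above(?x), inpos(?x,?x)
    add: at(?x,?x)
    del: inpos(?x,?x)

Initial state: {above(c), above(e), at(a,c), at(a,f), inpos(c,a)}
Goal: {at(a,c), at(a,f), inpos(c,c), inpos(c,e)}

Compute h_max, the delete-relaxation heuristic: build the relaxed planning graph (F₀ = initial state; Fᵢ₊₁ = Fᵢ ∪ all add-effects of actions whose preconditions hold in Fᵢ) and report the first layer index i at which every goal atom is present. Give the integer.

F0 = init (5 atoms)
F1 = F0 ∪ {inpos(a,c), inpos(a,e), inpos(c,c), inpos(c,e), inpos(e,c), inpos(e,e), inpos(f,c), inpos(f,e)}  (13 atoms)
goal ⊆ F1  ⇒  h_max = 1

1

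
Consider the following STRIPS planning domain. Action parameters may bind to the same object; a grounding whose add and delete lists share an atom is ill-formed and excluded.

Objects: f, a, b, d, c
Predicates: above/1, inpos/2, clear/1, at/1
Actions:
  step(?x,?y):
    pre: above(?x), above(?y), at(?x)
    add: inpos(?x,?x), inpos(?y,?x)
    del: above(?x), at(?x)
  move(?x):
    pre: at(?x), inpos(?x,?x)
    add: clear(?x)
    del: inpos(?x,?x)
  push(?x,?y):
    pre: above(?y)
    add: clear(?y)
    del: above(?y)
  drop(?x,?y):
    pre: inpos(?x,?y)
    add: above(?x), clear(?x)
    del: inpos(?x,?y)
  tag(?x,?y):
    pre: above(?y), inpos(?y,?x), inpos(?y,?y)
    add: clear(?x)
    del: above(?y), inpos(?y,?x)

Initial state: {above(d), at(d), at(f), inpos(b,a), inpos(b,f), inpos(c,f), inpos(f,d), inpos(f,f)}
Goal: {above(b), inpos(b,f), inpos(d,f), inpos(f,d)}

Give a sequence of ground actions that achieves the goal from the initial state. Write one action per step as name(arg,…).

1. drop(f,f)  →  {above(d), above(f), at(d), at(f), clear(f), inpos(b,a), inpos(b,f), inpos(c,f), inpos(f,d)}
2. step(f,d)  →  {above(d), at(d), clear(f), inpos(b,a), inpos(b,f), inpos(c,f), inpos(d,f), inpos(f,d), inpos(f,f)}
3. drop(b,a)  →  {above(b), above(d), at(d), clear(b), clear(f), inpos(b,f), inpos(c,f), inpos(d,f), inpos(f,d), inpos(f,f)}

drop(f,f); step(f,d); drop(b,a)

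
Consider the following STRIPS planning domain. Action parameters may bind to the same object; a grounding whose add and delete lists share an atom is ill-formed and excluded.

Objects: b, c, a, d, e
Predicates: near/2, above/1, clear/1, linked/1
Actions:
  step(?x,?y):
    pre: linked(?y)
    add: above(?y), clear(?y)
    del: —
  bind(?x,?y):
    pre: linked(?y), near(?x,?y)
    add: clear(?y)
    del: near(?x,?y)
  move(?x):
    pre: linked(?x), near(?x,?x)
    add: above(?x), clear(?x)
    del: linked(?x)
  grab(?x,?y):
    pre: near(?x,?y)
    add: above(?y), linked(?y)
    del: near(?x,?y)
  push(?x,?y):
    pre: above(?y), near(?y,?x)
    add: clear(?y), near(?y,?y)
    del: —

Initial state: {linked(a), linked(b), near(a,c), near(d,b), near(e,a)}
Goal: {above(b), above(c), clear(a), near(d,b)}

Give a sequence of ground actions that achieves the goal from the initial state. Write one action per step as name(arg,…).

1. step(b,b)  →  {above(b), clear(b), linked(a), linked(b), near(a,c), near(d,b), near(e,a)}
2. step(b,a)  →  {above(a), above(b), clear(a), clear(b), linked(a), linked(b), near(a,c), near(d,b), near(e,a)}
3. grab(a,c)  →  {above(a), above(b), above(c), clear(a), clear(b), linked(a), linked(b), linked(c), near(d,b), near(e,a)}

step(b,b); step(b,a); grab(a,c)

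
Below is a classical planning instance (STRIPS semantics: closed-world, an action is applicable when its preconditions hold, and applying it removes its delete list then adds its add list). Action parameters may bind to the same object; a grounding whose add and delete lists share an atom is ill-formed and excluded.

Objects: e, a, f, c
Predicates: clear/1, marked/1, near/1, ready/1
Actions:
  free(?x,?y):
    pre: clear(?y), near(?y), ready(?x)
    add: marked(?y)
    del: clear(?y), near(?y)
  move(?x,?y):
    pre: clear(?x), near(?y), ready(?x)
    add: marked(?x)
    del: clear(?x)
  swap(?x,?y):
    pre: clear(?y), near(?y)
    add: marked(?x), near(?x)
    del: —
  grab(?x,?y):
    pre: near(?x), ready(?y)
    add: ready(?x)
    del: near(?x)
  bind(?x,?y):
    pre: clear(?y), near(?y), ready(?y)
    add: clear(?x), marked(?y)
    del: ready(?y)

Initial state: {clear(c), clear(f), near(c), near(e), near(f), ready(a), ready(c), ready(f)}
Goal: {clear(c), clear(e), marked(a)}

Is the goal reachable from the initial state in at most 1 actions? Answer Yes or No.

1. swap(a,f)  →  {clear(c), clear(f), marked(a), near(a), near(c), near(e), near(f), ready(a), ready(c), ready(f)}
2. bind(e,f)  →  {clear(c), clear(e), clear(f), marked(a), marked(f), near(a), near(c), near(e), near(f), ready(a), ready(c)}
optimal plan length = 2; 2 > 1

No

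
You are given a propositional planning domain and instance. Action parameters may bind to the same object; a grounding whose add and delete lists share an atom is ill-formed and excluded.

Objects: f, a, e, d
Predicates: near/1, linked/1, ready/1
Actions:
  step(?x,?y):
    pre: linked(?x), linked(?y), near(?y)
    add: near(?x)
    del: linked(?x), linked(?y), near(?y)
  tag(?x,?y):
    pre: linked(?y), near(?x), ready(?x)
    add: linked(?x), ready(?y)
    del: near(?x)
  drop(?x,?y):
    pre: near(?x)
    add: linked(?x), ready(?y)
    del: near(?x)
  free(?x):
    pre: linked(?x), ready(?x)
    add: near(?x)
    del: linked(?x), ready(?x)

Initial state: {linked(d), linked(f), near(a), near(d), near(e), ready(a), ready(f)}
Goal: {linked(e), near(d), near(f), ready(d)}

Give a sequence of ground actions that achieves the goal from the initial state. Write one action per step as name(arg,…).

drop(e,d); free(f)

1. drop(e,d)  →  {linked(d), linked(e), linked(f), near(a), near(d), ready(a), ready(d), ready(f)}
2. free(f)  →  {linked(d), linked(e), near(a), near(d), near(f), ready(a), ready(d)}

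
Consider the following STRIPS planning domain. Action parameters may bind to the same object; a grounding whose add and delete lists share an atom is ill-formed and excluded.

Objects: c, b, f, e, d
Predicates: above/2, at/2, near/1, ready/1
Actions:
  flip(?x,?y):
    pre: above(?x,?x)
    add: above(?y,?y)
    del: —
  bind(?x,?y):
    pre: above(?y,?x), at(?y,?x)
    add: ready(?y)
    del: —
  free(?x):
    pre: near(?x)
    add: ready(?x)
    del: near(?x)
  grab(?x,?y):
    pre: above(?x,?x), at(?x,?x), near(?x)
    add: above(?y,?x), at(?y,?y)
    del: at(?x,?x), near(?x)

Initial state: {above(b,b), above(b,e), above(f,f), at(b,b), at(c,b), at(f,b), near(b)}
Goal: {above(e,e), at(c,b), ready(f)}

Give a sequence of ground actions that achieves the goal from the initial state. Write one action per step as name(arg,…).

1. flip(b,e)  →  {above(b,b), above(b,e), above(e,e), above(f,f), at(b,b), at(c,b), at(f,b), near(b)}
2. grab(b,f)  →  {above(b,b), above(b,e), above(e,e), above(f,b), above(f,f), at(c,b), at(f,b), at(f,f)}
3. bind(b,f)  →  {above(b,b), above(b,e), above(e,e), above(f,b), above(f,f), at(c,b), at(f,b), at(f,f), ready(f)}

flip(b,e); grab(b,f); bind(b,f)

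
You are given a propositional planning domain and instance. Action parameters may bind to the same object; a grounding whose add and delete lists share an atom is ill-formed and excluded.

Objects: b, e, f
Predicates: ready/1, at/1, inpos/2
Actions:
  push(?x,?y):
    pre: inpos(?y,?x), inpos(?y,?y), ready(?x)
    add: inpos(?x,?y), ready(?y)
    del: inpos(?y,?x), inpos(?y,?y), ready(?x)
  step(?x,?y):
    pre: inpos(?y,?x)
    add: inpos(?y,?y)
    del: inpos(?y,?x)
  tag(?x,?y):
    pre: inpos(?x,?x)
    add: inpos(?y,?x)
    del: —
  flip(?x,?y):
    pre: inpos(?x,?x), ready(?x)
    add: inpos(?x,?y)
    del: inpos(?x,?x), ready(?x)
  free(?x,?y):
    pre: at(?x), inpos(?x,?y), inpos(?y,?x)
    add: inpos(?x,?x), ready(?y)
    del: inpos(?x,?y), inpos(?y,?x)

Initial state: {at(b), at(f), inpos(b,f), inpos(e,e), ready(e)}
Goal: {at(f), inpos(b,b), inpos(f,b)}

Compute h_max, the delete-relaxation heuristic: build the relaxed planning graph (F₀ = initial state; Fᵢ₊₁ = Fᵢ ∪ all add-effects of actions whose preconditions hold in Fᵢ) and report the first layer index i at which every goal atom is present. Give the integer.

F0 = init (5 atoms)
F1 = F0 ∪ {inpos(b,b), inpos(b,e), inpos(e,b), inpos(e,f), inpos(f,e)}  (10 atoms)
F2 = F1 ∪ {inpos(f,b), inpos(f,f), ready(b)}  (13 atoms)
goal ⊆ F2  ⇒  h_max = 2

2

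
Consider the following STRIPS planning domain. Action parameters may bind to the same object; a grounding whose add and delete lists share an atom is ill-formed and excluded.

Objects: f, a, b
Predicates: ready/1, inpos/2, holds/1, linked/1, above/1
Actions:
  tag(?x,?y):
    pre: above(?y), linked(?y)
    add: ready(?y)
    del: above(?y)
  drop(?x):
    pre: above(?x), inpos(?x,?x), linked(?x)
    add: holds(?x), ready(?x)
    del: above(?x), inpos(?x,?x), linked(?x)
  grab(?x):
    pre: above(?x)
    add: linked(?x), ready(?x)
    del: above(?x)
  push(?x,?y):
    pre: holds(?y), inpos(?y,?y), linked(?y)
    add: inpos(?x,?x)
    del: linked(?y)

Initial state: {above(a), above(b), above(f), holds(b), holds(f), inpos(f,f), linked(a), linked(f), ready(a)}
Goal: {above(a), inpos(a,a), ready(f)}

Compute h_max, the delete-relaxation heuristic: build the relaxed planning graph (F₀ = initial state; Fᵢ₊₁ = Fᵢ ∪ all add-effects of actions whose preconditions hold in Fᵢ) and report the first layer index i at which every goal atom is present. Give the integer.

F0 = init (9 atoms)
F1 = F0 ∪ {inpos(a,a), inpos(b,b), linked(b), ready(b), ready(f)}  (14 atoms)
goal ⊆ F1  ⇒  h_max = 1

1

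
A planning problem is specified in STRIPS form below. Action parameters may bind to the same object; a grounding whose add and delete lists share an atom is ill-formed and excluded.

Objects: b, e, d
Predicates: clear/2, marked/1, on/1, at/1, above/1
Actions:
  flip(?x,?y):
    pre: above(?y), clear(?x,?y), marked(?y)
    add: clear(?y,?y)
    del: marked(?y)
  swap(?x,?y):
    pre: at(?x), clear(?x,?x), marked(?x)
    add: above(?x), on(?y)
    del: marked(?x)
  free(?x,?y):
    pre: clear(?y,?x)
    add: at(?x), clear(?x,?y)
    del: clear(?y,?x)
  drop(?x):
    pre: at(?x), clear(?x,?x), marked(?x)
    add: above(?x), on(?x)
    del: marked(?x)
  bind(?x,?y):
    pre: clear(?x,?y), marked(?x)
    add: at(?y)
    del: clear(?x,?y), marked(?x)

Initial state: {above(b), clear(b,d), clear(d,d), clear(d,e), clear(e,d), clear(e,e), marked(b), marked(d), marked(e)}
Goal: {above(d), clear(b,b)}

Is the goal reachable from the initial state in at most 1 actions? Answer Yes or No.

1. free(d,b)  →  {above(b), at(d), clear(d,b), clear(d,d), clear(d,e), clear(e,d), clear(e,e), marked(b), marked(d), marked(e)}
2. flip(d,b)  →  {above(b), at(d), clear(b,b), clear(d,b), clear(d,d), clear(d,e), clear(e,d), clear(e,e), marked(d), marked(e)}
3. swap(d,b)  →  {above(b), above(d), at(d), clear(b,b), clear(d,b), clear(d,d), clear(d,e), clear(e,d), clear(e,e), marked(e), on(b)}
optimal plan length = 3; 3 > 1

No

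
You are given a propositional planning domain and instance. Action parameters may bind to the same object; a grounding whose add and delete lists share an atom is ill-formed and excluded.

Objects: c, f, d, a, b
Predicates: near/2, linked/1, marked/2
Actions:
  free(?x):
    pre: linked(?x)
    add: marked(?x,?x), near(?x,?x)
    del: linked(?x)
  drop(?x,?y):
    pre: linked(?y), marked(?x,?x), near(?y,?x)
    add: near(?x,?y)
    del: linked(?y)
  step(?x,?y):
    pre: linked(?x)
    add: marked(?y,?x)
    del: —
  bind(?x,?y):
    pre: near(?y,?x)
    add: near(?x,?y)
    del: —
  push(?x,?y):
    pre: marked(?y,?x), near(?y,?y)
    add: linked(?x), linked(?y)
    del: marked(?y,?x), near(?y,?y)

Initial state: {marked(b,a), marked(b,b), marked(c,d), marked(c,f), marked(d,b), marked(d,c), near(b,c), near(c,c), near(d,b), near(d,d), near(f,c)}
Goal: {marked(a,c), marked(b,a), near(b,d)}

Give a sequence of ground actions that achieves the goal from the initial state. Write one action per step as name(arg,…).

bind(b,d); push(c,d); step(c,a)

1. bind(b,d)  →  {marked(b,a), marked(b,b), marked(c,d), marked(c,f), marked(d,b), marked(d,c), near(b,c), near(b,d), near(c,c), near(d,b), near(d,d), near(f,c)}
2. push(c,d)  →  {linked(c), linked(d), marked(b,a), marked(b,b), marked(c,d), marked(c,f), marked(d,b), near(b,c), near(b,d), near(c,c), near(d,b), near(f,c)}
3. step(c,a)  →  {linked(c), linked(d), marked(a,c), marked(b,a), marked(b,b), marked(c,d), marked(c,f), marked(d,b), near(b,c), near(b,d), near(c,c), near(d,b), near(f,c)}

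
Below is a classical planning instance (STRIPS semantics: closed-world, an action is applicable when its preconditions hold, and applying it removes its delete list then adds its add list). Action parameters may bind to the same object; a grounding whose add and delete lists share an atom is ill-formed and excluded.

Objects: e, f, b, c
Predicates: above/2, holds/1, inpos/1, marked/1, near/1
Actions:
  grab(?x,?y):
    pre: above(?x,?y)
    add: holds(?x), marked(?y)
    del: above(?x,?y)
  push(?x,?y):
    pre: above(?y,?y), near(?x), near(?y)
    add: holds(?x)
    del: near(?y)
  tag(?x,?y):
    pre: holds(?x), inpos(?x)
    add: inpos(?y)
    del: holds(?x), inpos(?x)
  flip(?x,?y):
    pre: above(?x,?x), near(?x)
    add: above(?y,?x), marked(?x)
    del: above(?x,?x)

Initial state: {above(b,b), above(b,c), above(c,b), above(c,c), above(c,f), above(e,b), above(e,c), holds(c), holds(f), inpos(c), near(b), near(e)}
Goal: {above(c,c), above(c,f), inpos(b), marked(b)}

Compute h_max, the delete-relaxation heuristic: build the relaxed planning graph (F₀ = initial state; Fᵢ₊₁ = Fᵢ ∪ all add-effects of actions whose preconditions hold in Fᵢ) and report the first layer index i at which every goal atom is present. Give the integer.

1

F0 = init (12 atoms)
F1 = F0 ∪ {above(f,b), holds(b), holds(e), inpos(b), inpos(e), inpos(f), marked(b), marked(c), marked(f)}  (21 atoms)
goal ⊆ F1  ⇒  h_max = 1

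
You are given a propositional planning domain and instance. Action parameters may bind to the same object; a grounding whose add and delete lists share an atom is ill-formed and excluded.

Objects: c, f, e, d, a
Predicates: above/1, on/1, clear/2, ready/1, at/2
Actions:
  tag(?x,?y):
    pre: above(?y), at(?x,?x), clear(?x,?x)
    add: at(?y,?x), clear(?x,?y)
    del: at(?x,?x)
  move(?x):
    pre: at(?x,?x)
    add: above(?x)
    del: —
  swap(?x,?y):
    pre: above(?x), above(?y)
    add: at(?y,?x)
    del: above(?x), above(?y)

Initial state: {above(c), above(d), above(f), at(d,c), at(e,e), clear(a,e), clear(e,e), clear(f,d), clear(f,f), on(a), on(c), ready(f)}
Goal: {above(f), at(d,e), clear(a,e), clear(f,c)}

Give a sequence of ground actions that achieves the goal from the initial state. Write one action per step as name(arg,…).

tag(e,d); swap(f,f); move(f); tag(f,c)

1. tag(e,d)  →  {above(c), above(d), above(f), at(d,c), at(d,e), clear(a,e), clear(e,d), clear(e,e), clear(f,d), clear(f,f), on(a), on(c), ready(f)}
2. swap(f,f)  →  {above(c), above(d), at(d,c), at(d,e), at(f,f), clear(a,e), clear(e,d), clear(e,e), clear(f,d), clear(f,f), on(a), on(c), ready(f)}
3. move(f)  →  {above(c), above(d), above(f), at(d,c), at(d,e), at(f,f), clear(a,e), clear(e,d), clear(e,e), clear(f,d), clear(f,f), on(a), on(c), ready(f)}
4. tag(f,c)  →  {above(c), above(d), above(f), at(c,f), at(d,c), at(d,e), clear(a,e), clear(e,d), clear(e,e), clear(f,c), clear(f,d), clear(f,f), on(a), on(c), ready(f)}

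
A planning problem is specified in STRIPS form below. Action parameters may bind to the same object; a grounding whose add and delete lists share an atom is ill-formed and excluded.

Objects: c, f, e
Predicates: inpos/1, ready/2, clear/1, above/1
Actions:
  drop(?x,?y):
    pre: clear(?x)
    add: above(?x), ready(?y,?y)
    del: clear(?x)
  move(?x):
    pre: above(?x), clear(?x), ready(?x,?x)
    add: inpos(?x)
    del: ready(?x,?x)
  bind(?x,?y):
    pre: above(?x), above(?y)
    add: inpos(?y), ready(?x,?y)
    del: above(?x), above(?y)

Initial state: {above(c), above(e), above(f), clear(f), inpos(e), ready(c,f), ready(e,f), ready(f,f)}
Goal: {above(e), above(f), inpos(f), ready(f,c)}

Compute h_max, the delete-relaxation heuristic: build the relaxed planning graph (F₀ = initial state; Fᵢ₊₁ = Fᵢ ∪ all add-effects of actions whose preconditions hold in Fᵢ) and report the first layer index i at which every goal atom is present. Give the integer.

1

F0 = init (8 atoms)
F1 = F0 ∪ {inpos(c), inpos(f), ready(c,c), ready(c,e), ready(e,c), ready(e,e), ready(f,c), ready(f,e)}  (16 atoms)
goal ⊆ F1  ⇒  h_max = 1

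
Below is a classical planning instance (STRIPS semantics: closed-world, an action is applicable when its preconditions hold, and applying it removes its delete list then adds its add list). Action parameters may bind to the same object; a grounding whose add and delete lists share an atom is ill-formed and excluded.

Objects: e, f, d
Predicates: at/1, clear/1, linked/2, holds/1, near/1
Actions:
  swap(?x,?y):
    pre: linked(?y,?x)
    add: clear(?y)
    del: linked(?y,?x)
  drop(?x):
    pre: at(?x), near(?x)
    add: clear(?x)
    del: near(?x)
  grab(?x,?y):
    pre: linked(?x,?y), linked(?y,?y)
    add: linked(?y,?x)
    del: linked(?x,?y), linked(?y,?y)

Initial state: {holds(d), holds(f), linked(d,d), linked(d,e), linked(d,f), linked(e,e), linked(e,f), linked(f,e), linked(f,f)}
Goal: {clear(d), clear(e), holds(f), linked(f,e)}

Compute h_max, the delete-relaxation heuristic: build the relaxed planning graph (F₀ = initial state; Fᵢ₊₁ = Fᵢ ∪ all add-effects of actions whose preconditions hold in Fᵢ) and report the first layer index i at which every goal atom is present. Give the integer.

F0 = init (9 atoms)
F1 = F0 ∪ {clear(d), clear(e), clear(f), linked(e,d), linked(f,d)}  (14 atoms)
goal ⊆ F1  ⇒  h_max = 1

1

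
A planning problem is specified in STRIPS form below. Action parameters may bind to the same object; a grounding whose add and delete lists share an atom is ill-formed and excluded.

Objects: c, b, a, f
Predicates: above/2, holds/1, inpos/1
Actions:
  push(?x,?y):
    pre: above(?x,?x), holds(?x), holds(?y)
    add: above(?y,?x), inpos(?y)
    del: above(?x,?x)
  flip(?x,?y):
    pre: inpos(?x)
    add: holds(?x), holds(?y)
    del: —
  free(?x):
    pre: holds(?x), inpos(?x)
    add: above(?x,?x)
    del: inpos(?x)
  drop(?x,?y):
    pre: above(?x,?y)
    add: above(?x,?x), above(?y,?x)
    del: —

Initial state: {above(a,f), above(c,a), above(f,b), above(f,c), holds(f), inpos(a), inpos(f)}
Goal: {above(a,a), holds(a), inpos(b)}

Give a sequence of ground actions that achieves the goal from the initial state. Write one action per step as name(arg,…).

1. flip(a,b)  →  {above(a,f), above(c,a), above(f,b), above(f,c), holds(a), holds(b), holds(f), inpos(a), inpos(f)}
2. free(a)  →  {above(a,a), above(a,f), above(c,a), above(f,b), above(f,c), holds(a), holds(b), holds(f), inpos(f)}
3. push(a,b)  →  {above(a,f), above(b,a), above(c,a), above(f,b), above(f,c), holds(a), holds(b), holds(f), inpos(b), inpos(f)}
4. drop(a,f)  →  {above(a,a), above(a,f), above(b,a), above(c,a), above(f,a), above(f,b), above(f,c), holds(a), holds(b), holds(f), inpos(b), inpos(f)}

flip(a,b); free(a); push(a,b); drop(a,f)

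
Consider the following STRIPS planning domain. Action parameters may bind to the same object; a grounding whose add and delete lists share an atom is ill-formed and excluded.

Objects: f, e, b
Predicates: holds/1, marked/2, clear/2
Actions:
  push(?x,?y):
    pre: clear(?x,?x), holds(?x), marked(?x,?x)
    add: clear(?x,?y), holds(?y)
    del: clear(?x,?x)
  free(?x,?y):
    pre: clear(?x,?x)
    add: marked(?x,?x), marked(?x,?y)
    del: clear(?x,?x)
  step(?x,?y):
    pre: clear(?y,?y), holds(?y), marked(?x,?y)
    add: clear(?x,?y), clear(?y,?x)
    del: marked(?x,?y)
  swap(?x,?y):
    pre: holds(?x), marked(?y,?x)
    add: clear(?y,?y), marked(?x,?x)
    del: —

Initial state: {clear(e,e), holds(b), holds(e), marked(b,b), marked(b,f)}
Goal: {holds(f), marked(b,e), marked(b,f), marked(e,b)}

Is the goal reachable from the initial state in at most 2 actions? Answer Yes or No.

No

1. free(e,b)  →  {holds(b), holds(e), marked(b,b), marked(b,f), marked(e,b), marked(e,e)}
2. swap(e,e)  →  {clear(e,e), holds(b), holds(e), marked(b,b), marked(b,f), marked(e,b), marked(e,e)}
3. push(e,f)  →  {clear(e,f), holds(b), holds(e), holds(f), marked(b,b), marked(b,f), marked(e,b), marked(e,e)}
4. swap(f,b)  →  {clear(b,b), clear(e,f), holds(b), holds(e), holds(f), marked(b,b), marked(b,f), marked(e,b), marked(e,e), marked(f,f)}
5. free(b,e)  →  {clear(e,f), holds(b), holds(e), holds(f), marked(b,b), marked(b,e), marked(b,f), marked(e,b), marked(e,e), marked(f,f)}
optimal plan length = 5; 5 > 2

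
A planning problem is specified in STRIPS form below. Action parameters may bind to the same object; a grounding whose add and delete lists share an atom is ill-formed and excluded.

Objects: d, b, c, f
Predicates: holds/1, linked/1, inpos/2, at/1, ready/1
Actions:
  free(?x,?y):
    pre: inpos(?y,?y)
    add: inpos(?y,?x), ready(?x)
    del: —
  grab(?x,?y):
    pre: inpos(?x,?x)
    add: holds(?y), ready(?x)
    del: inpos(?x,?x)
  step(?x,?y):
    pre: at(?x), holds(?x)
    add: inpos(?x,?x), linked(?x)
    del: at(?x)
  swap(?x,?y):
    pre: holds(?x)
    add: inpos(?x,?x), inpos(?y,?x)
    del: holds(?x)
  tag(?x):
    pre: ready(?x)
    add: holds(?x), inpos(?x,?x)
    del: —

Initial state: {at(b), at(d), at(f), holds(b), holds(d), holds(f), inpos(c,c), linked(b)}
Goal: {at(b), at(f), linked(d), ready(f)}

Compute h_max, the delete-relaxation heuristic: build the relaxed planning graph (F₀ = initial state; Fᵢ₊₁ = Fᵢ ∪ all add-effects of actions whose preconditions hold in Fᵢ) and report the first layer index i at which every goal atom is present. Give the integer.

F0 = init (8 atoms)
F1 = F0 ∪ {holds(c), inpos(b,b), inpos(b,d), inpos(b,f), inpos(c,b), inpos(c,d), inpos(c,f), inpos(d,b), inpos(d,d), inpos(d,f), inpos(f,b), inpos(f,d), inpos(f,f), linked(d), linked(f), ready(b), ready(c), ready(d), ready(f)}  (27 atoms)
goal ⊆ F1  ⇒  h_max = 1

1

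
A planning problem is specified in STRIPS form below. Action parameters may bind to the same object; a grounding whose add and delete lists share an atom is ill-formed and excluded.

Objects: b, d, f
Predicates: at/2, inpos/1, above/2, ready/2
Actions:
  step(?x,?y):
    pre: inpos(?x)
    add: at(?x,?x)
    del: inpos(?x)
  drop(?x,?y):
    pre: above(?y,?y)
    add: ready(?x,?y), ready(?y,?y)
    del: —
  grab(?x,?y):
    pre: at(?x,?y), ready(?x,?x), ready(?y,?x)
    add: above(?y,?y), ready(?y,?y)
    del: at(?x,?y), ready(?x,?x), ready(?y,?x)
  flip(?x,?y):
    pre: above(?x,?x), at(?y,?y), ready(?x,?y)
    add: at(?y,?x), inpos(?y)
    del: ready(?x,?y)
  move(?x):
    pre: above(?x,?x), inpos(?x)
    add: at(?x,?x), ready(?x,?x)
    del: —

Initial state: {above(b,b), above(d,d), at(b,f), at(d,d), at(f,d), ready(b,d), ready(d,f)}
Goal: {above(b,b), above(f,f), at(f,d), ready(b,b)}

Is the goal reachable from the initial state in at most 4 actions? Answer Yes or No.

Yes

1. drop(f,b)  →  {above(b,b), above(d,d), at(b,f), at(d,d), at(f,d), ready(b,b), ready(b,d), ready(d,f), ready(f,b)}
2. grab(b,f)  →  {above(b,b), above(d,d), above(f,f), at(d,d), at(f,d), ready(b,d), ready(d,f), ready(f,f)}
3. drop(b,b)  →  {above(b,b), above(d,d), above(f,f), at(d,d), at(f,d), ready(b,b), ready(b,d), ready(d,f), ready(f,f)}
optimal plan length = 3; 3 ≤ 4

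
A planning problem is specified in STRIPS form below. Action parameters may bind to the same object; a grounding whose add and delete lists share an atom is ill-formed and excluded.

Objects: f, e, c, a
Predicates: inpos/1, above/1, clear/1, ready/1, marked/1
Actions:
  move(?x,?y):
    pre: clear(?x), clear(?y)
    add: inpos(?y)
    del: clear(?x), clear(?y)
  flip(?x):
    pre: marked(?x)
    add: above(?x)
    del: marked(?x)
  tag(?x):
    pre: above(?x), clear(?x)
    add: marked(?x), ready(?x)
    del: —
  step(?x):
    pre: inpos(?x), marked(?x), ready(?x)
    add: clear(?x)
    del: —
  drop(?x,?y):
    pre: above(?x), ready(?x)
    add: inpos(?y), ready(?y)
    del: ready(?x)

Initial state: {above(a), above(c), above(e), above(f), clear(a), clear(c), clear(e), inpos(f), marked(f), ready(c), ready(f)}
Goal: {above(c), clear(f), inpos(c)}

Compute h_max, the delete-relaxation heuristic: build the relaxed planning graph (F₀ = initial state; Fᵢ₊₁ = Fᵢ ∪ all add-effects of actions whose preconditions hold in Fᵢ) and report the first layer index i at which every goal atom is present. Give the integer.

1

F0 = init (11 atoms)
F1 = F0 ∪ {clear(f), inpos(a), inpos(c), inpos(e), marked(a), marked(c), marked(e), ready(a), ready(e)}  (20 atoms)
goal ⊆ F1  ⇒  h_max = 1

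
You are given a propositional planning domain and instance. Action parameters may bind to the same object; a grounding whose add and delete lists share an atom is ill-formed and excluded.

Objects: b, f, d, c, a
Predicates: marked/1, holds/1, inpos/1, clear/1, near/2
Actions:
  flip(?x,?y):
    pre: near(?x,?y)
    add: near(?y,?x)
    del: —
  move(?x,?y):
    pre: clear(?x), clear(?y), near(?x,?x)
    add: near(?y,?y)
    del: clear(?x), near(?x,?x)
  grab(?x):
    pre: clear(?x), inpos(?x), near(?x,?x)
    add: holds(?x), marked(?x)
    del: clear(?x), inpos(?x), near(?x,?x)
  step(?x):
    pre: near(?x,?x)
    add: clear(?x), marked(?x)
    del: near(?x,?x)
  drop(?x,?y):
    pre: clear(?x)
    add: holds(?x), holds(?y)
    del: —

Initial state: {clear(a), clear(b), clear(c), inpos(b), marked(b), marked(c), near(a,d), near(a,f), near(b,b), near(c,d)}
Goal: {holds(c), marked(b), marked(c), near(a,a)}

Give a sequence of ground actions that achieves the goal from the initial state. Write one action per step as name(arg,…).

1. move(b,a)  →  {clear(a), clear(c), inpos(b), marked(b), marked(c), near(a,a), near(a,d), near(a,f), near(c,d)}
2. drop(c,b)  →  {clear(a), clear(c), holds(b), holds(c), inpos(b), marked(b), marked(c), near(a,a), near(a,d), near(a,f), near(c,d)}

move(b,a); drop(c,b)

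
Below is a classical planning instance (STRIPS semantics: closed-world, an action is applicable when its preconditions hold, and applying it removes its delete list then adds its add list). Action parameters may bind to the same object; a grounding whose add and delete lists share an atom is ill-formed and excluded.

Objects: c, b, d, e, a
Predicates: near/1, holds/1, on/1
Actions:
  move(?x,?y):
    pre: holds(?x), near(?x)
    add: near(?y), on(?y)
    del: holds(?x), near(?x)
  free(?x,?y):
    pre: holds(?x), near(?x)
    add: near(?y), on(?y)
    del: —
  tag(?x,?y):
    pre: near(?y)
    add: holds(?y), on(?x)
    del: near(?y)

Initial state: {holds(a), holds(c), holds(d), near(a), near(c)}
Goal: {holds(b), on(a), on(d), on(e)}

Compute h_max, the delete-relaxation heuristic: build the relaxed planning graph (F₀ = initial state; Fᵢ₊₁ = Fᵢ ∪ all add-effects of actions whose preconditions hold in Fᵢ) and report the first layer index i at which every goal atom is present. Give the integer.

2

F0 = init (5 atoms)
F1 = F0 ∪ {near(b), near(d), near(e), on(a), on(b), on(c), on(d), on(e)}  (13 atoms)
F2 = F1 ∪ {holds(b), holds(e)}  (15 atoms)
goal ⊆ F2  ⇒  h_max = 2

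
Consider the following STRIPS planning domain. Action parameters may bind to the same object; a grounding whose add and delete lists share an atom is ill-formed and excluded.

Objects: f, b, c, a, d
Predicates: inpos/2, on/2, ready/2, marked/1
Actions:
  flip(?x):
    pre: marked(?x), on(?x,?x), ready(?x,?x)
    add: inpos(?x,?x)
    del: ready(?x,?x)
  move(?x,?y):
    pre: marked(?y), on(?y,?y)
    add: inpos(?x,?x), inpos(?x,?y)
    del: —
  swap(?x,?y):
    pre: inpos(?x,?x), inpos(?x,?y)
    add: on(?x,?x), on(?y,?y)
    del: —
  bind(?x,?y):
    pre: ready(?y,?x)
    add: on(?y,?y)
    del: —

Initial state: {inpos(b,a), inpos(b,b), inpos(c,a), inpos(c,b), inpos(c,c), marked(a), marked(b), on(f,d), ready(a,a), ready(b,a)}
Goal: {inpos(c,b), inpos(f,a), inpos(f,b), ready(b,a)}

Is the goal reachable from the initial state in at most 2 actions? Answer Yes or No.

No

1. swap(b,a)  →  {inpos(b,a), inpos(b,b), inpos(c,a), inpos(c,b), inpos(c,c), marked(a), marked(b), on(a,a), on(b,b), on(f,d), ready(a,a), ready(b,a)}
2. move(f,b)  →  {inpos(b,a), inpos(b,b), inpos(c,a), inpos(c,b), inpos(c,c), inpos(f,b), inpos(f,f), marked(a), marked(b), on(a,a), on(b,b), on(f,d), ready(a,a), ready(b,a)}
3. move(f,a)  →  {inpos(b,a), inpos(b,b), inpos(c,a), inpos(c,b), inpos(c,c), inpos(f,a), inpos(f,b), inpos(f,f), marked(a), marked(b), on(a,a), on(b,b), on(f,d), ready(a,a), ready(b,a)}
optimal plan length = 3; 3 > 2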